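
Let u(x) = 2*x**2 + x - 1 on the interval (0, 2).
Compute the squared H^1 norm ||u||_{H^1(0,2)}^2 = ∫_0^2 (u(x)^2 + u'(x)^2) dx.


||u||_{H^1}^2 = 1384/15

The H^1 norm (squared) on an interval (0, L) is
  ||u||_{H^1}^2 = ∫_0^L u(x)^2 dx + ∫_0^L u'(x)^2 dx.
Compute u'(x) = 4*x + 1.
Then u(x)^2 = 4*x**4 + 4*x**3 - 3*x**2 - 2*x + 1 and u'(x)^2 = 16*x**2 + 8*x + 1.
Integrate each monomial from 0 to 2 using ∫_0^2 c·x^n dx = c·2^(n+1)/(n+1):
  ∫_0^2 u(x)^2 dx = ∫_0^2 (4*x^4 + 4*x^3 - 3*x^2 - 2*x + 1) dx. Term by term:
    ∫_0^2 4*x^4 dx = 128/5;  ∫_0^2 4*x^3 dx = 16;  ∫_0^2 -3*x^2 dx = -8;
    ∫_0^2 -2*x dx = -4;  ∫_0^2 1 dx = 2.
  Sum: 128/5 + 16 − 8 − 4 + 2 = 158/5.
  ∫_0^2 u'(x)^2 dx = ∫_0^2 (16*x^2 + 8*x + 1) dx. Term by term:
    ∫_0^2 16*x^2 dx = 128/3;  ∫_0^2 8*x dx = 16;  ∫_0^2 1 dx = 2.
  Sum: 128/3 + 16 + 2 = 182/3.
Adding: ||u||_{H^1}^2 = 158/5 + 182/3 = 1384/15.


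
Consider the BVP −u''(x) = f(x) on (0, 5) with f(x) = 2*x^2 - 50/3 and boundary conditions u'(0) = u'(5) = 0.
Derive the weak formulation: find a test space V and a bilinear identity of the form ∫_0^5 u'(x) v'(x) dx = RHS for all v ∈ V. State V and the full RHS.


V = H^1(0, 5) (no boundary constraint on v; u is determined up to an additive constant); weak form: ∫_0^5 u'v' dx = ∫_0^5 (2*x^2 - 50/3) v dx for all v ∈ V.

Multiply both sides by a test function v and integrate from 0 to 5:
  ∫_0^5 −u''(x) v(x) dx = ∫_0^5 f(x) v(x) dx.
Integrate the LHS by parts once:
  ∫_0^5 −u'' v dx = −[u'(x) v(x)]_0^5 + ∫_0^5 u'(x) v'(x) dx.
Thus ∫_0^5 u'(x) v'(x) dx = ∫_0^5 f(x) v(x) dx + [u'(x) v(x)]_0^5.
Choose V so that boundary terms are either known or forced to vanish.
u has homogeneous Neumann: u'(0) = u'(5) = 0. So [u' v]_0^5 = 0·v(5) − 0·v(0) = 0 for any v; take V = H^1(0, 5).
Weak formulation: find u (satisfying any essential BC) such that ∫_0^5 u'(x) v'(x) dx = ∫_0^5 f v dx for all v ∈ V (homogeneous Neumann, so boundary terms vanish).
Substituting f(x) = 2*x^2 - 50/3, the right-hand side is ∫_0^5 (2*x^2 - 50/3) v dx.
Compatibility check (pure Neumann): taking v ≡ 1 ∈ V gives 0 = ∫_0^5 f dx + (0) − (0), i.e. ∫_0^5 f dx must equal u'(0) − u'(5) = 0. Indeed ∫_0^5 (2*x^2 - 50/3) dx = 0, so the data are compatible. The solution is then unique only up to an additive constant (fix it e.g. by requiring ∫_0^5 u dx = 0).


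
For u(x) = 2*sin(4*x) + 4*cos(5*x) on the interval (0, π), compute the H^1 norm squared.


||u||_{H^1(0,π)}^2 = -3328/9 + 242*π

u'(x) = -20*sin(5*x) + 8*cos(4*x).
Expand u² and (u')² and integrate term by term on (0, π), using: for integers n ≥ 1, ∫_0^π sin²(nx) dx = ∫_0^π cos²(nx) dx = π/2; for n ≠ n', ∫_0^π sin(nx)sin(n'x) dx = ∫_0^π cos(nx)cos(n'x) dx = 0; and by product-to-sum, ∫_0^π sin(nx)cos(n'x) dx = ½∫_0^π [sin((n+n')x) + sin((n−n')x)] dx, which is 0 when n+n' is even and 2n/(n²−n'²) when n+n' is odd (it need not vanish on (0, π)).
  u² squared terms: (2)²·∫sin(4x)² dx = 4·π/2 = 2*π;  (4)²·∫cos(5x)² dx = 16·π/2 = 8*π.
  u² cross terms: 2·(2)·(4)·∫sin(4x)·cos(5x) dx = 16·(-8/9) = -128/9.
  So ∫_0^π u² dx = 2*π + 8*π − 128/9 = -128/9 + 10*π.
  (u')² squared terms: (-20)²·∫sin(5x)² dx = 400·π/2 = 200*π;  (8)²·∫cos(4x)² dx = 64·π/2 = 32*π.
  (u')² cross terms: 2·(-20)·(8)·∫sin(5x)·cos(4x) dx = -320·(10/9) = -3200/9.
  So ∫_0^π (u')² dx = 200*π + 32*π − 3200/9 = -3200/9 + 232*π.
||u||_{H^1}^2 = (-128/9 + 10*π) + (-3200/9 + 232*π) = -3328/9 + 242*π.


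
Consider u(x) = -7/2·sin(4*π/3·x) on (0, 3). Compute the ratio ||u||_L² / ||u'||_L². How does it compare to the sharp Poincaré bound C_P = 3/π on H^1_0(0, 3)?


||u||_L² / ||u'||_L² = 3/(4*π) < C_P = 3/π.

u(x) = -7/2·sin(4*π/3·x), so u'(x) = -14*π*cos(4*π*x/3)/3.
Writing u(x) = A·sin(kπx/L) with A = -7/2 and k = 4, use ∫_0^L sin²(kπx/L) dx = L/2 and ∫_0^L cos²(kπx/L) dx = L/2.
u² = 49/4·sin²(4*π/3·x) and (u')² = 196*π^2/9·cos²(4*π/3·x), and each of sin², cos² integrates to L/2 = 3/2 over (0, 3).
∫_0^3 u² dx = 147/8, so ||u||_L² = 7*sqrt(6)/4.
∫_0^3 (u')² dx = 98*π^2/3, so ||u'||_L² = 7*sqrt(6)*π/3.
Ratio ||u||_L² / ||u'||_L² = 3/(4*π).
Sharp Poincaré constant on H^1_0(0, 3) is C_P = L/π = 3/π, achieved by sin(π/3·x).
This is the k = 4 harmonic; the ratio L/(kπ) is strictly less than C_P = L/π, consistent with the sharp inequality ||u||_L² ≤ C_P ||u'||_L².


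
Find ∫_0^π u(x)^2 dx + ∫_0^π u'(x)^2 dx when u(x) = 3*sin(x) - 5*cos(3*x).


||u||_{H^1(0,π)}^2 = 134*π

u'(x) = 15*sin(3*x) + 3*cos(x).
Expand u² and (u')² and integrate term by term on (0, π), using: for integers n ≥ 1, ∫_0^π sin²(nx) dx = ∫_0^π cos²(nx) dx = π/2; for n ≠ n', ∫_0^π sin(nx)sin(n'x) dx = ∫_0^π cos(nx)cos(n'x) dx = 0; and by product-to-sum, ∫_0^π sin(nx)cos(n'x) dx = ½∫_0^π [sin((n+n')x) + sin((n−n')x)] dx, which is 0 when n+n' is even and 2n/(n²−n'²) when n+n' is odd (it need not vanish on (0, π)).
  u² squared terms: (-5)²·∫cos(3x)² dx = 25·π/2 = 25*π/2;  (3)²·∫sin(x)² dx = 9·π/2 = 9*π/2.
  u² cross terms: 2·(-5)·(3)·∫cos(3x)·sin(x) dx = -30·(0) = 0.
  So ∫_0^π u² dx = 25*π/2 + 9*π/2 + 0 = 17*π.
  (u')² squared terms: (3)²·∫cos(x)² dx = 9·π/2 = 9*π/2;  (15)²·∫sin(3x)² dx = 225·π/2 = 225*π/2.
  (u')² cross terms: 2·(3)·(15)·∫cos(x)·sin(3x) dx = 90·(0) = 0.
  So ∫_0^π (u')² dx = 9*π/2 + 225*π/2 + 0 = 117*π.
||u||_{H^1}^2 = (17*π) + (117*π) = 134*π.


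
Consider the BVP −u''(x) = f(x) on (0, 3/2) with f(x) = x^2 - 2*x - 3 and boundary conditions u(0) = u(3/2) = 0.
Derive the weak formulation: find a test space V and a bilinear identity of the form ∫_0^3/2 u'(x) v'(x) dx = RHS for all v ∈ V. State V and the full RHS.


V = H^1_0(0, 3/2) (so v(0) = v(3/2) = 0); weak form: ∫_0^3/2 u'v' dx = ∫_0^3/2 (x^2 - 2*x - 3) v dx for all v ∈ V.

Multiply both sides by a test function v and integrate from 0 to 3/2:
  ∫_0^3/2 −u''(x) v(x) dx = ∫_0^3/2 f(x) v(x) dx.
Integrate the LHS by parts once:
  ∫_0^3/2 −u'' v dx = −[u'(x) v(x)]_0^3/2 + ∫_0^3/2 u'(x) v'(x) dx.
Thus ∫_0^3/2 u'(x) v'(x) dx = ∫_0^3/2 f(x) v(x) dx + [u'(x) v(x)]_0^3/2.
Choose V so that boundary terms are either known or forced to vanish.
u is Dirichlet: u(0) = u(3/2) = 0. Let V = H^1_0(0, 3/2); then v(0) = v(3/2) = 0, and [u' v]_0^3/2 = 0.
Weak formulation: find u (satisfying any essential BC) such that ∫_0^3/2 u'(x) v'(x) dx = ∫_0^3/2 f v dx for all v ∈ V.
Substituting f(x) = x^2 - 2*x - 3, the right-hand side is ∫_0^3/2 (x^2 - 2*x - 3) v dx.


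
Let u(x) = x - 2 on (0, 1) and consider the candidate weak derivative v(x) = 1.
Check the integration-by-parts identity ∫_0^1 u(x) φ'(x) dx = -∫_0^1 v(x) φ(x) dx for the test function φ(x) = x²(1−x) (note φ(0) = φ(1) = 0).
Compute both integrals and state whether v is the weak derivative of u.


LHS = -1/12, RHS = -1/12. Yes, v = u' weakly.

u(x) = x - 2, classical derivative u'(x) = 1.
φ(x) = x²(1−x), so φ'(x) = x*(2 - 3*x).
Note φ(0) = φ(1) = 0, so the boundary term u·φ vanishes.
LHS = ∫_0^1 u(x) φ'(x) dx = ∫_0^1 (-3*x^3 + 8*x^2 - 4*x) dx. Term by term:
  ∫_0^1 -3*x^3 dx = -3/4;  ∫_0^1 8*x^2 dx = 8/3;  ∫_0^1 -4*x dx = -2.
Sum: -3/4 + 8/3 − 2 = -1/12.
So LHS = -1/12.
∫_0^1 v(x) φ(x) dx = ∫_0^1 (-x^3 + x^2) dx. Term by term:
  ∫_0^1 -x^3 dx = -1/4;  ∫_0^1 x^2 dx = 1/3.
Sum: -1/4 + 1/3 = 1/12.
So RHS = -∫_0^1 v(x) φ(x) dx = -1/12.
LHS = RHS, so the identity holds for this test φ.
Moreover u is smooth here and v(x) = u'(x) = 1 pointwise, so the identity holds for every test function. Hence v is the weak derivative of u.


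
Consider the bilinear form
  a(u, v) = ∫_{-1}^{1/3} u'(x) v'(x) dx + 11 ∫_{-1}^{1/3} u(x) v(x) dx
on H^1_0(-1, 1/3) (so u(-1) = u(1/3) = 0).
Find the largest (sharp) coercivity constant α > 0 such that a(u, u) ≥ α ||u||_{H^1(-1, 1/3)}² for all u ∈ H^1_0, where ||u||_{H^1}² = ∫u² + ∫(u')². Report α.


α = 1

Coercivity of a(·,·) on H^1_0(-1, 1/3) means a(u, u) ≥ α ||u||_{H^1}² for every u ∈ H^1_0.
The interval has length L = 4/3, and Poincaré/coercivity depend only on L. Here a(u, u) = ∫(u')² + (11)·∫u².
Here c = 11 ≥ 1, so a(u,u) = ∫(u')² + c∫u² ≥ ∫(u')² + ∫u² = ||u||_{H^1}², i.e. α = 1 works. No larger α is possible: a(u,u) ≥ α||u||_{H^1}² means (1−α)∫(u')² ≥ (α−c)∫u², and for the modes u_n = sin(nπ(x−x₀)/L) (x₀ the left endpoint) one has ∫u_n²/∫(u_n')² = (L/(nπ))² → 0, so a(u_n,u_n)/||u_n||_{H^1}² → 1. Hence the optimal constant is α = 1.
Therefore α = 1.


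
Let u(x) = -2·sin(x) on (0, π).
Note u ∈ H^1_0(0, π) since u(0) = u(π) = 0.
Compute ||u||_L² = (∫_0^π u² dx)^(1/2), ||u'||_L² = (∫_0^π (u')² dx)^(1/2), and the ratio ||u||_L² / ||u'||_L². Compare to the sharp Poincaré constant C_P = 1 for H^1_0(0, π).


||u||_L² / ||u'||_L² = 1 = C_P.

u(x) = -2·sin(x), so u'(x) = -2*cos(x).
Writing u(x) = A·sin(kπx/L) with A = -2 and k = 1, use ∫_0^L sin²(kπx/L) dx = L/2 and ∫_0^L cos²(kπx/L) dx = L/2.
u² = 4·sin²(x) and (u')² = 4·cos²(x), and each of sin², cos² integrates to L/2 = π/2 over (0, π).
∫_0^π u² dx = 2*π, so ||u||_L² = sqrt(2)*sqrt(π).
∫_0^π (u')² dx = 2*π, so ||u'||_L² = sqrt(2)*sqrt(π).
Ratio ||u||_L² / ||u'||_L² = 1.
Sharp Poincaré constant on H^1_0(0, π) is C_P = L/π = 1, achieved by sin(x).
This is the k = 1 eigenfunction (up to amplitude), so the ratio equals the sharp Poincaré constant exactly.


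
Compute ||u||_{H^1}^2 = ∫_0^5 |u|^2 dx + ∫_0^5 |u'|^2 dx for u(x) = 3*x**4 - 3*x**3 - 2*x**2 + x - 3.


||u||_{H^1}^2 = 178743625/84

The H^1 norm (squared) on an interval (0, L) is
  ||u||_{H^1}^2 = ∫_0^L u(x)^2 dx + ∫_0^L u'(x)^2 dx.
Compute u'(x) = 12*x**3 - 9*x**2 - 4*x + 1.
Then u(x)^2 = 9*x**8 - 18*x**7 - 3*x**6 + 18*x**5 - 20*x**4 + 14*x**3 + 13*x**2 - 6*x + 9 and u'(x)^2 = 144*x**6 - 216*x**5 - 15*x**4 + 96*x**3 - 2*x**2 - 8*x + 1.
Integrate each monomial from 0 to 5 using ∫_0^5 c·x^n dx = c·5^(n+1)/(n+1):
  ∫_0^5 u(x)^2 dx = ∫_0^5 (9*x^8 - 18*x^7 - 3*x^6 + 18*x^5 - 20*x^4 + 14*x^3 + 13*x^2 - 6*x + 9) dx. Term by term:
    ∫_0^5 9*x^8 dx = 1953125;  ∫_0^5 -18*x^7 dx = -3515625/4;  ∫_0^5 -3*x^6 dx = -234375/7;
    ∫_0^5 18*x^5 dx = 46875;  ∫_0^5 -20*x^4 dx = -12500;  ∫_0^5 14*x^3 dx = 4375/2;
    ∫_0^5 13*x^2 dx = 1625/3;  ∫_0^5 -6*x dx = -75;  ∫_0^5 9 dx = 45.
  Sum: 1953125 − 3515625/4 − 234375/7 + 46875 − 12500 + 4375/2 + 1625/3 − 75 + 45 = 90536105/84.
  ∫_0^5 u'(x)^2 dx = ∫_0^5 (144*x^6 - 216*x^5 - 15*x^4 + 96*x^3 - 2*x^2 - 8*x + 1) dx. Term by term:
    ∫_0^5 144*x^6 dx = 11250000/7;  ∫_0^5 -216*x^5 dx = -562500;  ∫_0^5 -15*x^4 dx = -9375;
    ∫_0^5 96*x^3 dx = 15000;  ∫_0^5 -2*x^2 dx = -250/3;  ∫_0^5 -8*x dx = -100;
    ∫_0^5 1 dx = 5.
  Sum: 11250000/7 − 562500 − 9375 + 15000 − 250/3 − 100 + 5 = 22051880/21.
Adding: ||u||_{H^1}^2 = 90536105/84 + 22051880/21 = 178743625/84.


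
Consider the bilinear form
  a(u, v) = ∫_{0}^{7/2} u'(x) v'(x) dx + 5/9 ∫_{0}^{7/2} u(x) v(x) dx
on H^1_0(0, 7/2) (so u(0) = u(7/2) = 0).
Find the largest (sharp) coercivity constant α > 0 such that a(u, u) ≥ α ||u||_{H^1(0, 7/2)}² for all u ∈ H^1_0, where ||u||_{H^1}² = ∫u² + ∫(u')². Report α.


α = (245 + 36*π^2)/(9*(4*π^2 + 49))

Coercivity of a(·,·) on H^1_0(0, 7/2) means a(u, u) ≥ α ||u||_{H^1}² for every u ∈ H^1_0.
The interval has length L = 7/2, and Poincaré/coercivity depend only on L. Here a(u, u) = ∫(u')² + (5/9)·∫u².
Here 0 < c = 5/9 < 1. The condition a(u,u) ≥ α||u||_{H^1}² reads (1−α)∫(u')² ≥ (α−c)∫u². Any admissible α is ≤ 1 (rapidly oscillating u have ∫u²/∫(u')² → 0), and α = 1 would force 0 ≥ (1−c)∫u², impossible since c < 1; so 1−α > 0. By the sharp Poincaré inequality on H^1_0 of an interval of length L, ∫(u')² ≥ (π/L)²∫u² with equality for the first sine mode sin(π(x−x₀)/L) (x₀ the left endpoint), so the inequality holds for all u iff (1−α)(π/L)² ≥ α − c, i.e. α ≤ ((π/L)² + c)/((π/L)² + 1) = (1 + c(L/π)²)/(1 + (L/π)²). With (π/L)² = 4*π^2/49 and c = 5/9, the largest admissible constant is α = ((π/L)² + c)/((π/L)² + 1).
Simplifying, α = (245 + 36*π^2)/(9*(4*π^2 + 49)).


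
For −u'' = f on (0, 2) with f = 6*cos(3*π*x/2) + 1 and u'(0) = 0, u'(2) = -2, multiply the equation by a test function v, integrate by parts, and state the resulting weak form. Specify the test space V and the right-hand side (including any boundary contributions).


V = H^1(0, 2) (v unrestricted at boundary; u is determined up to an additive constant); weak form: ∫_0^2 u'v' dx = ∫_0^2 (6*cos(3*π*x/2) + 1) v dx − 2·v(2) for all v ∈ V.

Multiply both sides by a test function v and integrate from 0 to 2:
  ∫_0^2 −u''(x) v(x) dx = ∫_0^2 f(x) v(x) dx.
Integrate the LHS by parts once:
  ∫_0^2 −u'' v dx = −[u'(x) v(x)]_0^2 + ∫_0^2 u'(x) v'(x) dx.
Thus ∫_0^2 u'(x) v'(x) dx = ∫_0^2 f(x) v(x) dx + [u'(x) v(x)]_0^2.
Choose V so that boundary terms are either known or forced to vanish.
u has inhomogeneous Neumann u'(0) = 0, u'(2) = -2. [u' v]_0^2 = (-2)·v(2) − (0)·v(0) = − 2·v(2). Take V = H^1(0, 2); boundary term becomes part of RHS.
Weak formulation: find u (satisfying any essential BC) such that ∫_0^2 u'(x) v'(x) dx = ∫_0^2 f v dx − 2·v(2) for all v ∈ V (Neumann data are natural BCs: they enter the RHS as boundary terms).
Substituting f(x) = 6*cos(3*π*x/2) + 1, the right-hand side is ∫_0^2 (6*cos(3*π*x/2) + 1) v dx − 2·v(2).
Compatibility check (pure Neumann): taking v ≡ 1 ∈ V gives 0 = ∫_0^2 f dx + (-2) − (0), i.e. ∫_0^2 f dx must equal u'(0) − u'(2) = 2. Indeed ∫_0^2 (6*cos(3*π*x/2) + 1) dx = 2, so the data are compatible. The solution is then unique only up to an additive constant (fix it e.g. by requiring ∫_0^2 u dx = 0).


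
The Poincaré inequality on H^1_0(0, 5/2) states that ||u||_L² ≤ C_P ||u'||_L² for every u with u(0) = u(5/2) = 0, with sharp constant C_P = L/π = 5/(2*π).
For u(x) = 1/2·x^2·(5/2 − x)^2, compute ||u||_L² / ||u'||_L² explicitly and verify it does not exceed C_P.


||u||_L² / ||u'||_L² = 5*sqrt(3)/12 < C_P = 5/(2*π).

u(x) = 1/2·x^2·(5/2 − x)^2, so u'(x) = x*(2*x - 5)*(4*x - 5)/4.
u(x) = 1/2·x^2·(5/2 − x)^2 vanishes at x = 0 and x = 5/2, so u ∈ H^1_0(0, 5/2). Differentiate via the product rule and integrate the resulting polynomials term by term.
  ∫_0^5/2 u² dx = ∫_0^5/2 (x^8/4 - 5*x^7/2 + 75*x^6/8 - 125*x^5/8 + 625*x^4/64) dx. Term by term:
    ∫_0^5/2 x^8/4 dx = 1953125/18432;  ∫_0^5/2 -5*x^7/2 dx = -1953125/4096;  ∫_0^5/2 75*x^6/8 dx = 5859375/7168;
    ∫_0^5/2 -125*x^5/8 dx = -1953125/3072;  ∫_0^5/2 625*x^4/64 dx = 390625/2048.
  Sum: 1953125/18432 − 1953125/4096 + 5859375/7168 − 1953125/3072 + 390625/2048 = 390625/258048.
  ∫_0^5/2 (u')² dx = ∫_0^5/2 (4*x^6 - 30*x^5 + 325*x^4/4 - 375*x^3/4 + 625*x^2/16) dx. Term by term:
    ∫_0^5/2 4*x^6 dx = 78125/224;  ∫_0^5/2 -30*x^5 dx = -78125/64;  ∫_0^5/2 325*x^4/4 dx = 203125/128;
    ∫_0^5/2 -375*x^3/4 dx = -234375/256;  ∫_0^5/2 625*x^2/16 dx = 78125/384.
  Sum: 78125/224 − 78125/64 + 203125/128 − 234375/256 + 78125/384 = 15625/5376.
∫_0^5/2 u² dx = 390625/258048, so ||u||_L² = 625*sqrt(7)/1344.
∫_0^5/2 (u')² dx = 15625/5376, so ||u'||_L² = 125*sqrt(21)/336.
Ratio ||u||_L² / ||u'||_L² = 5*sqrt(3)/12.
Sharp Poincaré constant on H^1_0(0, 5/2) is C_P = L/π = 5/(2*π), achieved by sin(2*π/5·x).
A polynomial bump cannot attain the sharp Poincaré constant (only the first sine eigenfunction does), so the ratio is strictly less than C_P, consistent with ||u||_L² ≤ C_P ||u'||_L².


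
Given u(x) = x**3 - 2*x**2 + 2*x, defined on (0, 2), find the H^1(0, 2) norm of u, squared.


||u||_{H^1}^2 = 1864/105

The H^1 norm (squared) on an interval (0, L) is
  ||u||_{H^1}^2 = ∫_0^L u(x)^2 dx + ∫_0^L u'(x)^2 dx.
Compute u'(x) = 3*x**2 - 4*x + 2.
Then u(x)^2 = x**6 - 4*x**5 + 8*x**4 - 8*x**3 + 4*x**2 and u'(x)^2 = 9*x**4 - 24*x**3 + 28*x**2 - 16*x + 4.
Integrate each monomial from 0 to 2 using ∫_0^2 c·x^n dx = c·2^(n+1)/(n+1):
  ∫_0^2 u(x)^2 dx = ∫_0^2 (x^6 - 4*x^5 + 8*x^4 - 8*x^3 + 4*x^2) dx. Term by term:
    ∫_0^2 x^6 dx = 128/7;  ∫_0^2 -4*x^5 dx = -128/3;  ∫_0^2 8*x^4 dx = 256/5;
    ∫_0^2 -8*x^3 dx = -32;  ∫_0^2 4*x^2 dx = 32/3.
  Sum: 128/7 − 128/3 + 256/5 − 32 + 32/3 = 192/35.
  ∫_0^2 u'(x)^2 dx = ∫_0^2 (9*x^4 - 24*x^3 + 28*x^2 - 16*x + 4) dx. Term by term:
    ∫_0^2 9*x^4 dx = 288/5;  ∫_0^2 -24*x^3 dx = -96;  ∫_0^2 28*x^2 dx = 224/3;
    ∫_0^2 -16*x dx = -32;  ∫_0^2 4 dx = 8.
  Sum: 288/5 − 96 + 224/3 − 32 + 8 = 184/15.
Adding: ||u||_{H^1}^2 = 192/35 + 184/15 = 1864/105.


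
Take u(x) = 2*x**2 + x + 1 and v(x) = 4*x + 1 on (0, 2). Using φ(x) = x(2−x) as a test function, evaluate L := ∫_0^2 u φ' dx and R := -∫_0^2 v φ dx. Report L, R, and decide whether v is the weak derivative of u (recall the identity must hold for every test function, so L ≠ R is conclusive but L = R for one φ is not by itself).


LHS = -20/3, RHS = -20/3. Yes, v = u' weakly.

u(x) = 2*x**2 + x + 1, classical derivative u'(x) = 4*x + 1.
φ(x) = x(2−x), so φ'(x) = 2 - 2*x.
Note φ(0) = φ(2) = 0, so the boundary term u·φ vanishes.
LHS = ∫_0^2 u(x) φ'(x) dx = ∫_0^2 (-4*x^3 + 2*x^2 + 2) dx. Term by term:
  ∫_0^2 -4*x^3 dx = -16;  ∫_0^2 2*x^2 dx = 16/3;  ∫_0^2 2 dx = 4.
Sum: -16 + 16/3 + 4 = -20/3.
So LHS = -20/3.
∫_0^2 v(x) φ(x) dx = ∫_0^2 (-4*x^3 + 7*x^2 + 2*x) dx. Term by term:
  ∫_0^2 -4*x^3 dx = -16;  ∫_0^2 7*x^2 dx = 56/3;  ∫_0^2 2*x dx = 4.
Sum: -16 + 56/3 + 4 = 20/3.
So RHS = -∫_0^2 v(x) φ(x) dx = -20/3.
LHS = RHS, so the identity holds for this test φ.
Moreover u is smooth here and v(x) = u'(x) = 4*x + 1 pointwise, so the identity holds for every test function. Hence v is the weak derivative of u.


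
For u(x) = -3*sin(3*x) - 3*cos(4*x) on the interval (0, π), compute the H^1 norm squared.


||u||_{H^1(0,π)}^2 = -1836/7 + 243*π/2

u'(x) = 12*sin(4*x) - 9*cos(3*x).
Expand u² and (u')² and integrate term by term on (0, π), using: for integers n ≥ 1, ∫_0^π sin²(nx) dx = ∫_0^π cos²(nx) dx = π/2; for n ≠ n', ∫_0^π sin(nx)sin(n'x) dx = ∫_0^π cos(nx)cos(n'x) dx = 0; and by product-to-sum, ∫_0^π sin(nx)cos(n'x) dx = ½∫_0^π [sin((n+n')x) + sin((n−n')x)] dx, which is 0 when n+n' is even and 2n/(n²−n'²) when n+n' is odd (it need not vanish on (0, π)).
  u² squared terms: (-3)²·∫cos(4x)² dx = 9·π/2 = 9*π/2;  (-3)²·∫sin(3x)² dx = 9·π/2 = 9*π/2.
  u² cross terms: 2·(-3)·(-3)·∫cos(4x)·sin(3x) dx = 18·(-6/7) = -108/7.
  So ∫_0^π u² dx = 9*π/2 + 9*π/2 − 108/7 = -108/7 + 9*π.
  (u')² squared terms: (-9)²·∫cos(3x)² dx = 81·π/2 = 81*π/2;  (12)²·∫sin(4x)² dx = 144·π/2 = 72*π.
  (u')² cross terms: 2·(-9)·(12)·∫cos(3x)·sin(4x) dx = -216·(8/7) = -1728/7.
  So ∫_0^π (u')² dx = 81*π/2 + 72*π − 1728/7 = -1728/7 + 225*π/2.
||u||_{H^1}^2 = (-108/7 + 9*π) + (-1728/7 + 225*π/2) = -1836/7 + 243*π/2.


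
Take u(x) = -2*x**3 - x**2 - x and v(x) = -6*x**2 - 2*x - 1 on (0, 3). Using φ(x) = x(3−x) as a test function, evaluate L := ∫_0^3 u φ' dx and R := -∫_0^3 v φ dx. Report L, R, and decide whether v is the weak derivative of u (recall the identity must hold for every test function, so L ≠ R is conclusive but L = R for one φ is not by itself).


LHS = 909/10, RHS = 909/10. Yes, v = u' weakly.

u(x) = -2*x**3 - x**2 - x, classical derivative u'(x) = -6*x**2 - 2*x - 1.
φ(x) = x(3−x), so φ'(x) = 3 - 2*x.
Note φ(0) = φ(3) = 0, so the boundary term u·φ vanishes.
LHS = ∫_0^3 u(x) φ'(x) dx = ∫_0^3 (4*x^4 - 4*x^3 - x^2 - 3*x) dx. Term by term:
  ∫_0^3 4*x^4 dx = 972/5;  ∫_0^3 -4*x^3 dx = -81;  ∫_0^3 -x^2 dx = -9;
  ∫_0^3 -3*x dx = -27/2.
Sum: 972/5 − 81 − 9 − 27/2 = 909/10.
So LHS = 909/10.
∫_0^3 v(x) φ(x) dx = ∫_0^3 (6*x^4 - 16*x^3 - 5*x^2 - 3*x) dx. Term by term:
  ∫_0^3 6*x^4 dx = 1458/5;  ∫_0^3 -16*x^3 dx = -324;  ∫_0^3 -5*x^2 dx = -45;
  ∫_0^3 -3*x dx = -27/2.
Sum: 1458/5 − 324 − 45 − 27/2 = -909/10.
So RHS = -∫_0^3 v(x) φ(x) dx = 909/10.
LHS = RHS, so the identity holds for this test φ.
Moreover u is smooth here and v(x) = u'(x) = -6*x**2 - 2*x - 1 pointwise, so the identity holds for every test function. Hence v is the weak derivative of u.


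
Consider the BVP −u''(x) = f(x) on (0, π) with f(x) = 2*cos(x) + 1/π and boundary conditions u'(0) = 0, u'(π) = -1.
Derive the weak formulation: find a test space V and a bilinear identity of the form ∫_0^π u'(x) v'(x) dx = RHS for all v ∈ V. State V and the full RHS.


V = H^1(0, π) (v unrestricted at boundary; u is determined up to an additive constant); weak form: ∫_0^π u'v' dx = ∫_0^π (2*cos(x) + 1/π) v dx − v(π) for all v ∈ V.

Multiply both sides by a test function v and integrate from 0 to π:
  ∫_0^π −u''(x) v(x) dx = ∫_0^π f(x) v(x) dx.
Integrate the LHS by parts once:
  ∫_0^π −u'' v dx = −[u'(x) v(x)]_0^π + ∫_0^π u'(x) v'(x) dx.
Thus ∫_0^π u'(x) v'(x) dx = ∫_0^π f(x) v(x) dx + [u'(x) v(x)]_0^π.
Choose V so that boundary terms are either known or forced to vanish.
u has inhomogeneous Neumann u'(0) = 0, u'(π) = -1. [u' v]_0^π = (-1)·v(π) − (0)·v(0) = − v(π). Take V = H^1(0, π); boundary term becomes part of RHS.
Weak formulation: find u (satisfying any essential BC) such that ∫_0^π u'(x) v'(x) dx = ∫_0^π f v dx − v(π) for all v ∈ V (Neumann data are natural BCs: they enter the RHS as boundary terms).
Substituting f(x) = 2*cos(x) + 1/π, the right-hand side is ∫_0^π (2*cos(x) + 1/π) v dx − v(π).
Compatibility check (pure Neumann): taking v ≡ 1 ∈ V gives 0 = ∫_0^π f dx + (-1) − (0), i.e. ∫_0^π f dx must equal u'(0) − u'(π) = 1. Indeed ∫_0^π (2*cos(x) + 1/π) dx = 1, so the data are compatible. The solution is then unique only up to an additive constant (fix it e.g. by requiring ∫_0^π u dx = 0).


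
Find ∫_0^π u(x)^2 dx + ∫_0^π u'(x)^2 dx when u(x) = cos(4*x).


||u||_{H^1(0,π)}^2 = 17*π/2

u'(x) = -4*sin(4*x).
Expand u² and (u')² and integrate term by term on (0, π), using: for integers n ≥ 1, ∫_0^π sin²(nx) dx = ∫_0^π cos²(nx) dx = π/2; for n ≠ n', ∫_0^π sin(nx)sin(n'x) dx = ∫_0^π cos(nx)cos(n'x) dx = 0; and by product-to-sum, ∫_0^π sin(nx)cos(n'x) dx = ½∫_0^π [sin((n+n')x) + sin((n−n')x)] dx, which is 0 when n+n' is even and 2n/(n²−n'²) when n+n' is odd (it need not vanish on (0, π)).
  u² squared terms: (1)²·∫cos(4x)² dx = 1·π/2 = π/2.
  So ∫_0^π u² dx = π/2.
  (u')² squared terms: (-4)²·∫sin(4x)² dx = 16·π/2 = 8*π.
  So ∫_0^π (u')² dx = 8*π.
||u||_{H^1}^2 = (π/2) + (8*π) = 17*π/2.


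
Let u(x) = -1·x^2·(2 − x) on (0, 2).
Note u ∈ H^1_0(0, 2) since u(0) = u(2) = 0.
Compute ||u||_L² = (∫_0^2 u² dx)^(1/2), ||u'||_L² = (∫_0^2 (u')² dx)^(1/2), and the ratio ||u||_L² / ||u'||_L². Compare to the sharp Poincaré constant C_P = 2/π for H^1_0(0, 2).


||u||_L² / ||u'||_L² = sqrt(14)/7 < C_P = 2/π.

u(x) = -1·x^2·(2 − x), so u'(x) = x*(3*x - 4).
u(x) = -1·x^2·(2 − x) vanishes at x = 0 and x = 2, so u ∈ H^1_0(0, 2). Differentiate via the product rule and integrate the resulting polynomials term by term.
  ∫_0^2 u² dx = ∫_0^2 (x^6 - 4*x^5 + 4*x^4) dx. Term by term:
    ∫_0^2 x^6 dx = 128/7;  ∫_0^2 -4*x^5 dx = -128/3;  ∫_0^2 4*x^4 dx = 128/5.
  Sum: 128/7 − 128/3 + 128/5 = 128/105.
  ∫_0^2 (u')² dx = ∫_0^2 (9*x^4 - 24*x^3 + 16*x^2) dx. Term by term:
    ∫_0^2 9*x^4 dx = 288/5;  ∫_0^2 -24*x^3 dx = -96;  ∫_0^2 16*x^2 dx = 128/3.
  Sum: 288/5 − 96 + 128/3 = 64/15.
∫_0^2 u² dx = 128/105, so ||u||_L² = 8*sqrt(210)/105.
∫_0^2 (u')² dx = 64/15, so ||u'||_L² = 8*sqrt(15)/15.
Ratio ||u||_L² / ||u'||_L² = sqrt(14)/7.
Sharp Poincaré constant on H^1_0(0, 2) is C_P = L/π = 2/π, achieved by sin(π/2·x).
A polynomial bump cannot attain the sharp Poincaré constant (only the first sine eigenfunction does), so the ratio is strictly less than C_P, consistent with ||u||_L² ≤ C_P ||u'||_L².


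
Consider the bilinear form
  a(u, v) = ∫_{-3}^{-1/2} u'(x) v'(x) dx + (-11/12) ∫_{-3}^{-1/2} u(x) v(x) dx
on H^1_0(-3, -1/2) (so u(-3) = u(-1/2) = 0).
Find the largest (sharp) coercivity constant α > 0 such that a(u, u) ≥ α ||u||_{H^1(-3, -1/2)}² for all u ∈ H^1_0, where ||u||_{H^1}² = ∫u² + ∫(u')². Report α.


α = (-275 + 48*π^2)/(12*(25 + 4*π^2))

Coercivity of a(·,·) on H^1_0(-3, -1/2) means a(u, u) ≥ α ||u||_{H^1}² for every u ∈ H^1_0.
The interval has length L = 5/2, and Poincaré/coercivity depend only on L. Here a(u, u) = ∫(u')² + (-11/12)·∫u².
Here c = -11/12 < 0 with |c| < (π/L)² = 4*π^2/25, so coercivity still holds. The condition a(u,u) ≥ α||u||_{H^1}² reads (1−α)∫(u')² ≥ (α−c)∫u². Any admissible α is ≤ 1 (rapidly oscillating u have ∫u²/∫(u')² → 0), and α = 1 would force 0 ≥ (1−c)∫u², impossible since c < 1; so 1−α > 0. By the sharp Poincaré inequality on H^1_0 of an interval of length L, ∫(u')² ≥ (π/L)²∫u² with equality for the first sine mode sin(π(x−x₀)/L) (x₀ the left endpoint), so the inequality holds for all u iff (1−α)(π/L)² ≥ α − c, i.e. α ≤ ((π/L)² + c)/((π/L)² + 1) = (1 + c(L/π)²)/(1 + (L/π)²). (Direct route, valid since c ≤ 0: Poincaré gives c∫u² ≥ c(L/π)²∫(u')², so a(u,u) ≥ (1 + c(L/π)²)∫(u')², while ||u||_{H^1}² ≤ (1 + (L/π)²)∫(u')²; dividing yields the same α.) With (π/L)² = 4*π^2/25 and c = -11/12, the largest admissible constant is α = ((π/L)² + c)/((π/L)² + 1).
Simplifying, α = (-275 + 48*π^2)/(12*(25 + 4*π^2)).


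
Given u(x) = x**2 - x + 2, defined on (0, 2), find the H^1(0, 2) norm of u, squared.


||u||_{H^1}^2 = 82/5

The H^1 norm (squared) on an interval (0, L) is
  ||u||_{H^1}^2 = ∫_0^L u(x)^2 dx + ∫_0^L u'(x)^2 dx.
Compute u'(x) = 2*x - 1.
Then u(x)^2 = x**4 - 2*x**3 + 5*x**2 - 4*x + 4 and u'(x)^2 = 4*x**2 - 4*x + 1.
Integrate each monomial from 0 to 2 using ∫_0^2 c·x^n dx = c·2^(n+1)/(n+1):
  ∫_0^2 u(x)^2 dx = ∫_0^2 (x^4 - 2*x^3 + 5*x^2 - 4*x + 4) dx. Term by term:
    ∫_0^2 x^4 dx = 32/5;  ∫_0^2 -2*x^3 dx = -8;  ∫_0^2 5*x^2 dx = 40/3;
    ∫_0^2 -4*x dx = -8;  ∫_0^2 4 dx = 8.
  Sum: 32/5 − 8 + 40/3 − 8 + 8 = 176/15.
  ∫_0^2 u'(x)^2 dx = ∫_0^2 (4*x^2 - 4*x + 1) dx. Term by term:
    ∫_0^2 4*x^2 dx = 32/3;  ∫_0^2 -4*x dx = -8;  ∫_0^2 1 dx = 2.
  Sum: 32/3 − 8 + 2 = 14/3.
Adding: ||u||_{H^1}^2 = 176/15 + 14/3 = 82/5.


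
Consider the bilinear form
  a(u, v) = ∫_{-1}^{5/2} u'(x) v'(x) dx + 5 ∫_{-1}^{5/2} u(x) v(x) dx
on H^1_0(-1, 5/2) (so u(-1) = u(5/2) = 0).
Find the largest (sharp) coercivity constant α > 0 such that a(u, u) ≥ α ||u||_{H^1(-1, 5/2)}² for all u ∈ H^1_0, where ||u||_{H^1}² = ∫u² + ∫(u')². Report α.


α = 1

Coercivity of a(·,·) on H^1_0(-1, 5/2) means a(u, u) ≥ α ||u||_{H^1}² for every u ∈ H^1_0.
The interval has length L = 7/2, and Poincaré/coercivity depend only on L. Here a(u, u) = ∫(u')² + (5)·∫u².
Here c = 5 ≥ 1, so a(u,u) = ∫(u')² + c∫u² ≥ ∫(u')² + ∫u² = ||u||_{H^1}², i.e. α = 1 works. No larger α is possible: a(u,u) ≥ α||u||_{H^1}² means (1−α)∫(u')² ≥ (α−c)∫u², and for the modes u_n = sin(nπ(x−x₀)/L) (x₀ the left endpoint) one has ∫u_n²/∫(u_n')² = (L/(nπ))² → 0, so a(u_n,u_n)/||u_n||_{H^1}² → 1. Hence the optimal constant is α = 1.
Therefore α = 1.


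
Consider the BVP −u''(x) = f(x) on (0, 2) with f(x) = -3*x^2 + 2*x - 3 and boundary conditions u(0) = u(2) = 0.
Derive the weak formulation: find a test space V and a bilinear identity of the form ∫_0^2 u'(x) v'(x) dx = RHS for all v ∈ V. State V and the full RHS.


V = H^1_0(0, 2) (so v(0) = v(2) = 0); weak form: ∫_0^2 u'v' dx = ∫_0^2 (-3*x^2 + 2*x - 3) v dx for all v ∈ V.

Multiply both sides by a test function v and integrate from 0 to 2:
  ∫_0^2 −u''(x) v(x) dx = ∫_0^2 f(x) v(x) dx.
Integrate the LHS by parts once:
  ∫_0^2 −u'' v dx = −[u'(x) v(x)]_0^2 + ∫_0^2 u'(x) v'(x) dx.
Thus ∫_0^2 u'(x) v'(x) dx = ∫_0^2 f(x) v(x) dx + [u'(x) v(x)]_0^2.
Choose V so that boundary terms are either known or forced to vanish.
u is Dirichlet: u(0) = u(2) = 0. Let V = H^1_0(0, 2); then v(0) = v(2) = 0, and [u' v]_0^2 = 0.
Weak formulation: find u (satisfying any essential BC) such that ∫_0^2 u'(x) v'(x) dx = ∫_0^2 f v dx for all v ∈ V.
Substituting f(x) = -3*x^2 + 2*x - 3, the right-hand side is ∫_0^2 (-3*x^2 + 2*x - 3) v dx.


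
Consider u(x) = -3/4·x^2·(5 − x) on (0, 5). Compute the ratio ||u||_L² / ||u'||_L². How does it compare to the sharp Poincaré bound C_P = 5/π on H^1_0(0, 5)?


||u||_L² / ||u'||_L² = 5*sqrt(14)/14 < C_P = 5/π.

u(x) = -3/4·x^2·(5 − x), so u'(x) = 3*x*(3*x - 10)/4.
u(x) = -3/4·x^2·(5 − x) vanishes at x = 0 and x = 5, so u ∈ H^1_0(0, 5). Differentiate via the product rule and integrate the resulting polynomials term by term.
  ∫_0^5 u² dx = ∫_0^5 (9*x^6/16 - 45*x^5/8 + 225*x^4/16) dx. Term by term:
    ∫_0^5 9*x^6/16 dx = 703125/112;  ∫_0^5 -45*x^5/8 dx = -234375/16;  ∫_0^5 225*x^4/16 dx = 140625/16.
  Sum: 703125/112 − 234375/16 + 140625/16 = 46875/112.
  ∫_0^5 (u')² dx = ∫_0^5 (81*x^4/16 - 135*x^3/4 + 225*x^2/4) dx. Term by term:
    ∫_0^5 81*x^4/16 dx = 50625/16;  ∫_0^5 -135*x^3/4 dx = -84375/16;  ∫_0^5 225*x^2/4 dx = 9375/4.
  Sum: 50625/16 − 84375/16 + 9375/4 = 1875/8.
∫_0^5 u² dx = 46875/112, so ||u||_L² = 125*sqrt(21)/28.
∫_0^5 (u')² dx = 1875/8, so ||u'||_L² = 25*sqrt(6)/4.
Ratio ||u||_L² / ||u'||_L² = 5*sqrt(14)/14.
Sharp Poincaré constant on H^1_0(0, 5) is C_P = L/π = 5/π, achieved by sin(π/5·x).
A polynomial bump cannot attain the sharp Poincaré constant (only the first sine eigenfunction does), so the ratio is strictly less than C_P, consistent with ||u||_L² ≤ C_P ||u'||_L².


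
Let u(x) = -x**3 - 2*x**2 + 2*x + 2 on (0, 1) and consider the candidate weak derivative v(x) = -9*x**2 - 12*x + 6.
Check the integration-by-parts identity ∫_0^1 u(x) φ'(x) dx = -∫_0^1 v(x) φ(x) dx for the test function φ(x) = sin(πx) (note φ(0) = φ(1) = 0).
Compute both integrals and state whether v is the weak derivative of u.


LHS = -12/π^3 + 3/π, RHS = -36/π^3 + 9/π. No, v is not the weak derivative of u.

u(x) = -x**3 - 2*x**2 + 2*x + 2, classical derivative u'(x) = -3*x**2 - 4*x + 2.
φ(x) = sin(πx), so φ'(x) = π*cos(π*x).
Note φ(0) = φ(1) = 0, so the boundary term u·φ vanishes.
LHS = ∫_0^1 u(x) φ'(x) dx = ∫_0^1 (-π*x^3*cos(π*x) - 2*π*x^2*cos(π*x) + 2*π*x*cos(π*x) + 2*π*cos(π*x)) dx. Term by term:
  ∫_0^1 2*π*cos(π*x) dx = 0;  ∫_0^1 -π*x^3*cos(π*x) dx = -12/π^3 + 3/π;  ∫_0^1 -2*π*x^2*cos(π*x) dx = 4/π;
  ∫_0^1 2*π*x*cos(π*x) dx = -4/π.
Sum: 0 + -12/π^3 + 3/π + 4/π − 4/π = -12/π^3 + 3/π.
So LHS = -12/π^3 + 3/π.
∫_0^1 v(x) φ(x) dx = ∫_0^1 (-9*x^2*sin(π*x) - 12*x*sin(π*x) + 6*sin(π*x)) dx. Term by term:
  ∫_0^1 6*sin(π*x) dx = 12/π;  ∫_0^1 -12*x*sin(π*x) dx = -12/π;  ∫_0^1 -9*x^2*sin(π*x) dx = -9/π + 36/π^3.
Sum: 12/π − 12/π + -9/π + 36/π^3 = -9/π + 36/π^3.
So RHS = -∫_0^1 v(x) φ(x) dx = -36/π^3 + 9/π.
LHS − RHS = -6/π + 24/π^3 ≠ 0, so the identity fails.
(For a valid weak derivative the identity must hold for EVERY test function, in particular this one. The failure shows v is NOT the weak derivative of u.)
Correct weak derivative would be u'(x) = -3*x**2 - 4*x + 2.


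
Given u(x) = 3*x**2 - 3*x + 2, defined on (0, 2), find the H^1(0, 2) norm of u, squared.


||u||_{H^1}^2 = 338/5

The H^1 norm (squared) on an interval (0, L) is
  ||u||_{H^1}^2 = ∫_0^L u(x)^2 dx + ∫_0^L u'(x)^2 dx.
Compute u'(x) = 6*x - 3.
Then u(x)^2 = 9*x**4 - 18*x**3 + 21*x**2 - 12*x + 4 and u'(x)^2 = 36*x**2 - 36*x + 9.
Integrate each monomial from 0 to 2 using ∫_0^2 c·x^n dx = c·2^(n+1)/(n+1):
  ∫_0^2 u(x)^2 dx = ∫_0^2 (9*x^4 - 18*x^3 + 21*x^2 - 12*x + 4) dx. Term by term:
    ∫_0^2 9*x^4 dx = 288/5;  ∫_0^2 -18*x^3 dx = -72;  ∫_0^2 21*x^2 dx = 56;
    ∫_0^2 -12*x dx = -24;  ∫_0^2 4 dx = 8.
  Sum: 288/5 − 72 + 56 − 24 + 8 = 128/5.
  ∫_0^2 u'(x)^2 dx = ∫_0^2 (36*x^2 - 36*x + 9) dx. Term by term:
    ∫_0^2 36*x^2 dx = 96;  ∫_0^2 -36*x dx = -72;  ∫_0^2 9 dx = 18.
  Sum: 96 − 72 + 18 = 42.
Adding: ||u||_{H^1}^2 = 128/5 + 42 = 338/5.


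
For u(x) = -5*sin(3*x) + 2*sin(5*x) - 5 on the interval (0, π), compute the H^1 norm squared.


||u||_{H^1(0,π)}^2 = 76/3 + 202*π

u'(x) = -15*cos(3*x) + 10*cos(5*x).
Expand u² and (u')² and integrate term by term on (0, π), using: for integers n ≥ 1, ∫_0^π sin²(nx) dx = ∫_0^π cos²(nx) dx = π/2; for n ≠ n', ∫_0^π sin(nx)sin(n'x) dx = ∫_0^π cos(nx)cos(n'x) dx = 0; and by product-to-sum, ∫_0^π sin(nx)cos(n'x) dx = ½∫_0^π [sin((n+n')x) + sin((n−n')x)] dx, which is 0 when n+n' is even and 2n/(n²−n'²) when n+n' is odd (it need not vanish on (0, π)). For the constant mode: ∫_0^π 1 dx = π, ∫_0^π cos(nx) dx = 0, ∫_0^π sin(nx) dx = (1−(−1)^n)/n.
  u² squared terms: (-5)²·∫1 dx = 25·π = 25*π;  (-5)²·∫sin(3x)² dx = 25·π/2 = 25*π/2;  (2)²·∫sin(5x)² dx = 4·π/2 = 2*π.
  u² cross terms: 2·(-5)·(-5)·∫1·sin(3x) dx = 50·(2/3) = 100/3;  2·(-5)·(2)·∫1·sin(5x) dx = -20·(2/5) = -8;  2·(-5)·(2)·∫sin(3x)·sin(5x) dx = -20·(0) = 0.
  So ∫_0^π u² dx = 25*π + 25*π/2 + 2*π + 100/3 − 8 + 0 = 76/3 + 79*π/2.
  (u')² squared terms: (-15)²·∫cos(3x)² dx = 225·π/2 = 225*π/2;  (10)²·∫cos(5x)² dx = 100·π/2 = 50*π.
  (u')² cross terms: 2·(-15)·(10)·∫cos(3x)·cos(5x) dx = -300·(0) = 0.
  So ∫_0^π (u')² dx = 225*π/2 + 50*π + 0 = 325*π/2.
||u||_{H^1}^2 = (76/3 + 79*π/2) + (325*π/2) = 76/3 + 202*π.


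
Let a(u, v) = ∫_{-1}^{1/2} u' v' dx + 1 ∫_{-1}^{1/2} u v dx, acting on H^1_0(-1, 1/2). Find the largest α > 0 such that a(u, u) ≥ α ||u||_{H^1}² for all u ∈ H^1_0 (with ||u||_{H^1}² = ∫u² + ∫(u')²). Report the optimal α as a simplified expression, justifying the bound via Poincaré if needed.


α = 1

Coercivity of a(·,·) on H^1_0(-1, 1/2) means a(u, u) ≥ α ||u||_{H^1}² for every u ∈ H^1_0.
The interval has length L = 3/2, and Poincaré/coercivity depend only on L. Here a(u, u) = ∫(u')² + (1)·∫u².
Here c = 1 ≥ 1, so a(u,u) = ∫(u')² + c∫u² ≥ ∫(u')² + ∫u² = ||u||_{H^1}², i.e. α = 1 works. No larger α is possible: a(u,u) ≥ α||u||_{H^1}² means (1−α)∫(u')² ≥ (α−c)∫u², and for the modes u_n = sin(nπ(x−x₀)/L) (x₀ the left endpoint) one has ∫u_n²/∫(u_n')² = (L/(nπ))² → 0, so a(u_n,u_n)/||u_n||_{H^1}² → 1. Hence the optimal constant is α = 1.
Therefore α = 1.


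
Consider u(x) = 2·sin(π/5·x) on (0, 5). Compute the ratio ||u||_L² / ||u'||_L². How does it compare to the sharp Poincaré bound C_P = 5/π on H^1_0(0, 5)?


||u||_L² / ||u'||_L² = 5/π = C_P.

u(x) = 2·sin(π/5·x), so u'(x) = 2*π*cos(π*x/5)/5.
Writing u(x) = A·sin(kπx/L) with A = 2 and k = 1, use ∫_0^L sin²(kπx/L) dx = L/2 and ∫_0^L cos²(kπx/L) dx = L/2.
u² = 4·sin²(π/5·x) and (u')² = 4*π^2/25·cos²(π/5·x), and each of sin², cos² integrates to L/2 = 5/2 over (0, 5).
∫_0^5 u² dx = 10, so ||u||_L² = sqrt(10).
∫_0^5 (u')² dx = 2*π^2/5, so ||u'||_L² = sqrt(10)*π/5.
Ratio ||u||_L² / ||u'||_L² = 5/π.
Sharp Poincaré constant on H^1_0(0, 5) is C_P = L/π = 5/π, achieved by sin(π/5·x).
This is the k = 1 eigenfunction (up to amplitude), so the ratio equals the sharp Poincaré constant exactly.


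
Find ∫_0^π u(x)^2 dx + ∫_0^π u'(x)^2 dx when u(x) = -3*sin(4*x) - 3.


||u||_{H^1(0,π)}^2 = 171*π/2

u'(x) = -12*cos(4*x).
Expand u² and (u')² and integrate term by term on (0, π), using: for integers n ≥ 1, ∫_0^π sin²(nx) dx = ∫_0^π cos²(nx) dx = π/2; for n ≠ n', ∫_0^π sin(nx)sin(n'x) dx = ∫_0^π cos(nx)cos(n'x) dx = 0; and by product-to-sum, ∫_0^π sin(nx)cos(n'x) dx = ½∫_0^π [sin((n+n')x) + sin((n−n')x)] dx, which is 0 when n+n' is even and 2n/(n²−n'²) when n+n' is odd (it need not vanish on (0, π)). For the constant mode: ∫_0^π 1 dx = π, ∫_0^π cos(nx) dx = 0, ∫_0^π sin(nx) dx = (1−(−1)^n)/n.
  u² squared terms: (-3)²·∫1 dx = 9·π = 9*π;  (-3)²·∫sin(4x)² dx = 9·π/2 = 9*π/2.
  u² cross terms: 2·(-3)·(-3)·∫1·sin(4x) dx = 18·(0) = 0.
  So ∫_0^π u² dx = 9*π + 9*π/2 + 0 = 27*π/2.
  (u')² squared terms: (-12)²·∫cos(4x)² dx = 144·π/2 = 72*π.
  So ∫_0^π (u')² dx = 72*π.
||u||_{H^1}^2 = (27*π/2) + (72*π) = 171*π/2.


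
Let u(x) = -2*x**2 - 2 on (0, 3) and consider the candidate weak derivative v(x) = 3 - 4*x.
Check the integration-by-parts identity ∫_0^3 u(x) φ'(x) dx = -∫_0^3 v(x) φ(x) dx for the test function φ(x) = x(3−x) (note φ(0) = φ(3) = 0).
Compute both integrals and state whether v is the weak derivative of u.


LHS = 27, RHS = 27/2. No, v is not the weak derivative of u.

u(x) = -2*x**2 - 2, classical derivative u'(x) = -4*x.
φ(x) = x(3−x), so φ'(x) = 3 - 2*x.
Note φ(0) = φ(3) = 0, so the boundary term u·φ vanishes.
LHS = ∫_0^3 u(x) φ'(x) dx = ∫_0^3 (4*x^3 - 6*x^2 + 4*x - 6) dx. Term by term:
  ∫_0^3 4*x^3 dx = 81;  ∫_0^3 -6*x^2 dx = -54;  ∫_0^3 4*x dx = 18;
  ∫_0^3 -6 dx = -18.
Sum: 81 − 54 + 18 − 18 = 27.
So LHS = 27.
∫_0^3 v(x) φ(x) dx = ∫_0^3 (4*x^3 - 15*x^2 + 9*x) dx. Term by term:
  ∫_0^3 4*x^3 dx = 81;  ∫_0^3 -15*x^2 dx = -135;  ∫_0^3 9*x dx = 81/2.
Sum: 81 − 135 + 81/2 = -27/2.
So RHS = -∫_0^3 v(x) φ(x) dx = 27/2.
LHS − RHS = 27/2 ≠ 0, so the identity fails.
(For a valid weak derivative the identity must hold for EVERY test function, in particular this one. The failure shows v is NOT the weak derivative of u.)
Correct weak derivative would be u'(x) = -4*x.


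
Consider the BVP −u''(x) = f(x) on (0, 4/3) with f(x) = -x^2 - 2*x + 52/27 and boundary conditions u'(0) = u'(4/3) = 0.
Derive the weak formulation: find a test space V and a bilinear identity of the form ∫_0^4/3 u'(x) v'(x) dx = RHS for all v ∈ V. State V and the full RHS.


V = H^1(0, 4/3) (no boundary constraint on v; u is determined up to an additive constant); weak form: ∫_0^4/3 u'v' dx = ∫_0^4/3 (-x^2 - 2*x + 52/27) v dx for all v ∈ V.

Multiply both sides by a test function v and integrate from 0 to 4/3:
  ∫_0^4/3 −u''(x) v(x) dx = ∫_0^4/3 f(x) v(x) dx.
Integrate the LHS by parts once:
  ∫_0^4/3 −u'' v dx = −[u'(x) v(x)]_0^4/3 + ∫_0^4/3 u'(x) v'(x) dx.
Thus ∫_0^4/3 u'(x) v'(x) dx = ∫_0^4/3 f(x) v(x) dx + [u'(x) v(x)]_0^4/3.
Choose V so that boundary terms are either known or forced to vanish.
u has homogeneous Neumann: u'(0) = u'(4/3) = 0. So [u' v]_0^4/3 = 0·v(4/3) − 0·v(0) = 0 for any v; take V = H^1(0, 4/3).
Weak formulation: find u (satisfying any essential BC) such that ∫_0^4/3 u'(x) v'(x) dx = ∫_0^4/3 f v dx for all v ∈ V (homogeneous Neumann, so boundary terms vanish).
Substituting f(x) = -x^2 - 2*x + 52/27, the right-hand side is ∫_0^4/3 (-x^2 - 2*x + 52/27) v dx.
Compatibility check (pure Neumann): taking v ≡ 1 ∈ V gives 0 = ∫_0^4/3 f dx + (0) − (0), i.e. ∫_0^4/3 f dx must equal u'(0) − u'(4/3) = 0. Indeed ∫_0^4/3 (-x^2 - 2*x + 52/27) dx = 0, so the data are compatible. The solution is then unique only up to an additive constant (fix it e.g. by requiring ∫_0^4/3 u dx = 0).


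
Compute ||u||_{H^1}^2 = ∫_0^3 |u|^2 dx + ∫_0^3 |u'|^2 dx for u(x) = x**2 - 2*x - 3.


||u||_{H^1}^2 = 213/5

The H^1 norm (squared) on an interval (0, L) is
  ||u||_{H^1}^2 = ∫_0^L u(x)^2 dx + ∫_0^L u'(x)^2 dx.
Compute u'(x) = 2*x - 2.
Then u(x)^2 = x**4 - 4*x**3 - 2*x**2 + 12*x + 9 and u'(x)^2 = 4*x**2 - 8*x + 4.
Integrate each monomial from 0 to 3 using ∫_0^3 c·x^n dx = c·3^(n+1)/(n+1):
  ∫_0^3 u(x)^2 dx = ∫_0^3 (x^4 - 4*x^3 - 2*x^2 + 12*x + 9) dx. Term by term:
    ∫_0^3 x^4 dx = 243/5;  ∫_0^3 -4*x^3 dx = -81;  ∫_0^3 -2*x^2 dx = -18;
    ∫_0^3 12*x dx = 54;  ∫_0^3 9 dx = 27.
  Sum: 243/5 − 81 − 18 + 54 + 27 = 153/5.
  ∫_0^3 u'(x)^2 dx = ∫_0^3 (4*x^2 - 8*x + 4) dx. Term by term:
    ∫_0^3 4*x^2 dx = 36;  ∫_0^3 -8*x dx = -36;  ∫_0^3 4 dx = 12.
  Sum: 36 − 36 + 12 = 12.
Adding: ||u||_{H^1}^2 = 153/5 + 12 = 213/5.
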